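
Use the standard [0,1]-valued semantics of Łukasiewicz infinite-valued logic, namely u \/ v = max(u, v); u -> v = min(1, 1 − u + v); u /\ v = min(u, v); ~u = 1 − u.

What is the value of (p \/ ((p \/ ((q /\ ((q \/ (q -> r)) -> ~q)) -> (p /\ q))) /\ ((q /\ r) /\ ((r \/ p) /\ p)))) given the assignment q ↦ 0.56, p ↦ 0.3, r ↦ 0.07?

(q -> r): min(1, 1 − 0.56 + 0.07) = 0.51
(q \/ (q -> r)) = max(0.56, 0.51) = 0.56
~q: Łukasiewicz ¬ gives 1 − 0.56 = 0.44
((q \/ (q -> r)) -> ~q): min(1, 1 − 0.56 + 0.44) = 0.88
(q /\ ((q \/ (q -> r)) -> ~q)) = min(0.56, 0.88) = 0.56
(p /\ q) = min(0.3, 0.56) = 0.3
((q /\ ((q \/ (q -> r)) -> ~q)) -> (p /\ q)): min(1, 1 − 0.56 + 0.3) = 0.74
(p \/ ((q /\ ((q \/ (q -> r)) -> ~q)) -> (p /\ q))) = max(0.3, 0.74) = 0.74
(q /\ r) = min(0.56, 0.07) = 0.07
(r \/ p) = max(0.07, 0.3) = 0.3
((r \/ p) /\ p) = min(0.3, 0.3) = 0.3
((q /\ r) /\ ((r \/ p) /\ p)) = min(0.07, 0.3) = 0.07
((p \/ ((q /\ ((q \/ (q -> r)) -> ~q)) -> (p /\ q))) /\ ((q /\ r) /\ ((r \/ p) /\ p))) = min(0.74, 0.07) = 0.07
(p \/ ((p \/ ((q /\ ((q \/ (q -> r)) -> ~q)) -> (p /\ q))) /\ ((q /\ r) /\ ((r \/ p) /\ p)))) = max(0.3, 0.07) = 0.3

0.30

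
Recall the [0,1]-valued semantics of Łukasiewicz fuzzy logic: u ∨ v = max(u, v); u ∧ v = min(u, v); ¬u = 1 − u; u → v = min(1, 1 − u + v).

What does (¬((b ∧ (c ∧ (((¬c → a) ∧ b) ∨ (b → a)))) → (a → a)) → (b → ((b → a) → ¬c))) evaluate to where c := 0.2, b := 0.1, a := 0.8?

1.00

¬c: Łukasiewicz ¬ gives 1 − 0.2 = 0.8
(¬c → a): min(1, 1 − 0.8 + 0.8) = 1
((¬c → a) ∧ b) = min(1, 0.1) = 0.1
(b → a): min(1, 1 − 0.1 + 0.8) = 1
(((¬c → a) ∧ b) ∨ (b → a)) = max(0.1, 1) = 1
(c ∧ (((¬c → a) ∧ b) ∨ (b → a))) = min(0.2, 1) = 0.2
(b ∧ (c ∧ (((¬c → a) ∧ b) ∨ (b → a)))) = min(0.1, 0.2) = 0.1
(a → a): min(1, 1 − 0.8 + 0.8) = 1
((b ∧ (c ∧ (((¬c → a) ∧ b) ∨ (b → a)))) → (a → a)): min(1, 1 − 0.1 + 1) = 1
¬((b ∧ (c ∧ (((¬c → a) ∧ b) ∨ (b → a)))) → (a → a)): Łukasiewicz ¬ gives 1 − 1 = 0
(b → a): min(1, 1 − 0.1 + 0.8) = 1
¬c: Łukasiewicz ¬ gives 1 − 0.2 = 0.8
((b → a) → ¬c): min(1, 1 − 1 + 0.8) = 0.8
(b → ((b → a) → ¬c)): min(1, 1 − 0.1 + 0.8) = 1
(¬((b ∧ (c ∧ (((¬c → a) ∧ b) ∨ (b → a)))) → (a → a)) → (b → ((b → a) → ¬c))): min(1, 1 − 0 + 1) = 1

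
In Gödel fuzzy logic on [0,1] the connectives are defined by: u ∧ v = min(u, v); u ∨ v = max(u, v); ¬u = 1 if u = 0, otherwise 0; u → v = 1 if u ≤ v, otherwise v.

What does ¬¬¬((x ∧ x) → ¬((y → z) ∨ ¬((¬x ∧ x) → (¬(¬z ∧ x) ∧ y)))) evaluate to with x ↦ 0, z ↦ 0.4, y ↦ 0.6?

(x ∧ x) = min(0, 0) = 0
(y → z): 0.6 > 0.4, so result = 0.4
¬x: Gödel ¬ of 0 = 1 (operand is 0)
(¬x ∧ x) = min(1, 0) = 0
¬z: Gödel ¬ of 0.4 = 0 (operand ≠ 0)
(¬z ∧ x) = min(0, 0) = 0
¬(¬z ∧ x): Gödel ¬ of 0 = 1 (operand is 0)
(¬(¬z ∧ x) ∧ y) = min(1, 0.6) = 0.6
((¬x ∧ x) → (¬(¬z ∧ x) ∧ y)): 0 ≤ 0.6, so result = 1
¬((¬x ∧ x) → (¬(¬z ∧ x) ∧ y)): Gödel ¬ of 1 = 0 (operand ≠ 0)
((y → z) ∨ ¬((¬x ∧ x) → (¬(¬z ∧ x) ∧ y))) = max(0.4, 0) = 0.4
¬((y → z) ∨ ¬((¬x ∧ x) → (¬(¬z ∧ x) ∧ y))): Gödel ¬ of 0.4 = 0 (operand ≠ 0)
((x ∧ x) → ¬((y → z) ∨ ¬((¬x ∧ x) → (¬(¬z ∧ x) ∧ y)))): 0 ≤ 0, so result = 1
¬((x ∧ x) → ¬((y → z) ∨ ¬((¬x ∧ x) → (¬(¬z ∧ x) ∧ y)))): Gödel ¬ of 1 = 0 (operand ≠ 0)
¬¬((x ∧ x) → ¬((y → z) ∨ ¬((¬x ∧ x) → (¬(¬z ∧ x) ∧ y)))): Gödel ¬ of 0 = 1 (operand is 0)
¬¬¬((x ∧ x) → ¬((y → z) ∨ ¬((¬x ∧ x) → (¬(¬z ∧ x) ∧ y)))): Gödel ¬ of 1 = 0 (operand ≠ 0)

0.00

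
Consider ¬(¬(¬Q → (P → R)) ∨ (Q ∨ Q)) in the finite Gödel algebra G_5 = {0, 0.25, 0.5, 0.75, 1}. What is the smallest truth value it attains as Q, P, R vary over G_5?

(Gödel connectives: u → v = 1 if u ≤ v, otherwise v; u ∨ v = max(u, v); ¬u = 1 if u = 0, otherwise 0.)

The minimum is attained at Q = 0, P = 0.25, R = 0:
  ¬Q: Gödel ¬ of 0 = 1 (operand is 0)
  (P → R): 0.25 > 0, so result = 0
  (¬Q → (P → R)): 1 > 0, so result = 0
  ¬(¬Q → (P → R)): Gödel ¬ of 0 = 1 (operand is 0)
  (Q ∨ Q) = max(0, 0) = 0
  (¬(¬Q → (P → R)) ∨ (Q ∨ Q)) = max(1, 0) = 1
  ¬(¬(¬Q → (P → R)) ∨ (Q ∨ Q)): Gödel ¬ of 1 = 0 (operand ≠ 0)
Checking all 125 assignments confirms none give a value below 0.00.

0.00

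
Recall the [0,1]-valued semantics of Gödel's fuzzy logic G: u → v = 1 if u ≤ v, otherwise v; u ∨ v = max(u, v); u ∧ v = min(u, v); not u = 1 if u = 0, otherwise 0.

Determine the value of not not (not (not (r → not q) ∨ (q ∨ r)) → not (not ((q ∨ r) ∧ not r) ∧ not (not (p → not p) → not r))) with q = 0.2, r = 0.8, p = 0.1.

not q: Gödel ¬ of 0.2 = 0 (operand ≠ 0)
(r → not q): 0.8 > 0, so result = 0
not (r → not q): Gödel ¬ of 0 = 1 (operand is 0)
(q ∨ r) = max(0.2, 0.8) = 0.8
(not (r → not q) ∨ (q ∨ r)) = max(1, 0.8) = 1
not (not (r → not q) ∨ (q ∨ r)): Gödel ¬ of 1 = 0 (operand ≠ 0)
(q ∨ r) = max(0.2, 0.8) = 0.8
not r: Gödel ¬ of 0.8 = 0 (operand ≠ 0)
((q ∨ r) ∧ not r) = min(0.8, 0) = 0
not ((q ∨ r) ∧ not r): Gödel ¬ of 0 = 1 (operand is 0)
not p: Gödel ¬ of 0.1 = 0 (operand ≠ 0)
(p → not p): 0.1 > 0, so result = 0
not (p → not p): Gödel ¬ of 0 = 1 (operand is 0)
not r: Gödel ¬ of 0.8 = 0 (operand ≠ 0)
(not (p → not p) → not r): 1 > 0, so result = 0
not (not (p → not p) → not r): Gödel ¬ of 0 = 1 (operand is 0)
(not ((q ∨ r) ∧ not r) ∧ not (not (p → not p) → not r)) = min(1, 1) = 1
not (not ((q ∨ r) ∧ not r) ∧ not (not (p → not p) → not r)): Gödel ¬ of 1 = 0 (operand ≠ 0)
(not (not (r → not q) ∨ (q ∨ r)) → not (not ((q ∨ r) ∧ not r) ∧ not (not (p → not p) → not r))): 0 ≤ 0, so result = 1
not (not (not (r → not q) ∨ (q ∨ r)) → not (not ((q ∨ r) ∧ not r) ∧ not (not (p → not p) → not r))): Gödel ¬ of 1 = 0 (operand ≠ 0)
not not (not (not (r → not q) ∨ (q ∨ r)) → not (not ((q ∨ r) ∧ not r) ∧ not (not (p → not p) → not r))): Gödel ¬ of 0 = 1 (operand is 0)

1.00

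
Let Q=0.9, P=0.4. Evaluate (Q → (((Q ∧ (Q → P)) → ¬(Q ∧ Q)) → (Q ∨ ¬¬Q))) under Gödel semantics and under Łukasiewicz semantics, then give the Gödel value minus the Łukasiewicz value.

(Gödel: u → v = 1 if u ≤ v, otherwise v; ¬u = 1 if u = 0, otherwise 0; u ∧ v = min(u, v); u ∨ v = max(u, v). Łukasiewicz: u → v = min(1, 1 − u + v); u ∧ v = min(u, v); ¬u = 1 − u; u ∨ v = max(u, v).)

Gödel evaluation:
  (Q → P): 0.9 > 0.4, so result = 0.4
  (Q ∧ (Q → P)) = min(0.9, 0.4) = 0.4
  (Q ∧ Q) = min(0.9, 0.9) = 0.9
  ¬(Q ∧ Q): Gödel ¬ of 0.9 = 0 (operand ≠ 0)
  ((Q ∧ (Q → P)) → ¬(Q ∧ Q)): 0.4 > 0, so result = 0
  ¬Q: Gödel ¬ of 0.9 = 0 (operand ≠ 0)
  ¬¬Q: Gödel ¬ of 0 = 1 (operand is 0)
  (Q ∨ ¬¬Q) = max(0.9, 1) = 1
  (((Q ∧ (Q → P)) → ¬(Q ∧ Q)) → (Q ∨ ¬¬Q)): 0 ≤ 1, so result = 1
  (Q → (((Q ∧ (Q → P)) → ¬(Q ∧ Q)) → (Q ∨ ¬¬Q))): 0.9 ≤ 1, so result = 1
  Gödel value = 1
Łukasiewicz evaluation:
  (Q → P): min(1, 1 − 0.9 + 0.4) = 0.5
  (Q ∧ (Q → P)) = min(0.9, 0.5) = 0.5
  (Q ∧ Q) = min(0.9, 0.9) = 0.9
  ¬(Q ∧ Q): Łukasiewicz ¬ gives 1 − 0.9 = 0.1
  ((Q ∧ (Q → P)) → ¬(Q ∧ Q)): min(1, 1 − 0.5 + 0.1) = 0.6
  ¬Q: Łukasiewicz ¬ gives 1 − 0.9 = 0.1
  ¬¬Q: Łukasiewicz ¬ gives 1 − 0.1 = 0.9
  (Q ∨ ¬¬Q) = max(0.9, 0.9) = 0.9
  (((Q ∧ (Q → P)) → ¬(Q ∧ Q)) → (Q ∨ ¬¬Q)): min(1, 1 − 0.6 + 0.9) = 1
  (Q → (((Q ∧ (Q → P)) → ¬(Q ∧ Q)) → (Q ∨ ¬¬Q))): min(1, 1 − 0.9 + 1) = 1
  Łukasiewicz value = 1
Difference: 1 − 1 = 0.00

0.00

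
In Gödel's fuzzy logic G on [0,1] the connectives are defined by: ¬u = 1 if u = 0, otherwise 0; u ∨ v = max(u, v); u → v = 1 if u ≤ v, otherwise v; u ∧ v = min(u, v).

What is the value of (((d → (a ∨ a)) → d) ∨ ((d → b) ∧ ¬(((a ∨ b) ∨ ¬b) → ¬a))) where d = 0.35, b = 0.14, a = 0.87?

0.35

(a ∨ a) = max(0.87, 0.87) = 0.87
(d → (a ∨ a)): 0.35 ≤ 0.87, so result = 1
((d → (a ∨ a)) → d): 1 > 0.35, so result = 0.35
(d → b): 0.35 > 0.14, so result = 0.14
(a ∨ b) = max(0.87, 0.14) = 0.87
¬b: Gödel ¬ of 0.14 = 0 (operand ≠ 0)
((a ∨ b) ∨ ¬b) = max(0.87, 0) = 0.87
¬a: Gödel ¬ of 0.87 = 0 (operand ≠ 0)
(((a ∨ b) ∨ ¬b) → ¬a): 0.87 > 0, so result = 0
¬(((a ∨ b) ∨ ¬b) → ¬a): Gödel ¬ of 0 = 1 (operand is 0)
((d → b) ∧ ¬(((a ∨ b) ∨ ¬b) → ¬a)) = min(0.14, 1) = 0.14
(((d → (a ∨ a)) → d) ∨ ((d → b) ∧ ¬(((a ∨ b) ∨ ¬b) → ¬a))) = max(0.35, 0.14) = 0.35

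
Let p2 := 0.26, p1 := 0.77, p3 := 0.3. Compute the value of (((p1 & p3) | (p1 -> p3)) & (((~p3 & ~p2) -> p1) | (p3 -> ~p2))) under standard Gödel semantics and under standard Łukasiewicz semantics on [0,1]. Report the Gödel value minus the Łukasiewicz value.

-0.23

Gödel evaluation:
  (p1 & p3) = min(0.77, 0.3) = 0.3
  (p1 -> p3): 0.77 > 0.3, so result = 0.3
  ((p1 & p3) | (p1 -> p3)) = max(0.3, 0.3) = 0.3
  ~p3: Gödel ¬ of 0.3 = 0 (operand ≠ 0)
  ~p2: Gödel ¬ of 0.26 = 0 (operand ≠ 0)
  (~p3 & ~p2) = min(0, 0) = 0
  ((~p3 & ~p2) -> p1): 0 ≤ 0.77, so result = 1
  ~p2: Gödel ¬ of 0.26 = 0 (operand ≠ 0)
  (p3 -> ~p2): 0.3 > 0, so result = 0
  (((~p3 & ~p2) -> p1) | (p3 -> ~p2)) = max(1, 0) = 1
  (((p1 & p3) | (p1 -> p3)) & (((~p3 & ~p2) -> p1) | (p3 -> ~p2))) = min(0.3, 1) = 0.3
  Gödel value = 0.3
Łukasiewicz evaluation:
  (p1 & p3) = min(0.77, 0.3) = 0.3
  (p1 -> p3): min(1, 1 − 0.77 + 0.3) = 0.53
  ((p1 & p3) | (p1 -> p3)) = max(0.3, 0.53) = 0.53
  ~p3: Łukasiewicz ¬ gives 1 − 0.3 = 0.7
  ~p2: Łukasiewicz ¬ gives 1 − 0.26 = 0.74
  (~p3 & ~p2) = min(0.7, 0.74) = 0.7
  ((~p3 & ~p2) -> p1): min(1, 1 − 0.7 + 0.77) = 1
  ~p2: Łukasiewicz ¬ gives 1 − 0.26 = 0.74
  (p3 -> ~p2): min(1, 1 − 0.3 + 0.74) = 1
  (((~p3 & ~p2) -> p1) | (p3 -> ~p2)) = max(1, 1) = 1
  (((p1 & p3) | (p1 -> p3)) & (((~p3 & ~p2) -> p1) | (p3 -> ~p2))) = min(0.53, 1) = 0.53
  Łukasiewicz value = 0.53
Difference: 0.3 − 0.53 = -0.23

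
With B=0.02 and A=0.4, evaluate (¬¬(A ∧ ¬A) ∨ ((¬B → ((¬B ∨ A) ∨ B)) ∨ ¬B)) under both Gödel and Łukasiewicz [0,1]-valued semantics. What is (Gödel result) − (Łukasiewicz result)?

Gödel evaluation:
  ¬A: Gödel ¬ of 0.4 = 0 (operand ≠ 0)
  (A ∧ ¬A) = min(0.4, 0) = 0
  ¬(A ∧ ¬A): Gödel ¬ of 0 = 1 (operand is 0)
  ¬¬(A ∧ ¬A): Gödel ¬ of 1 = 0 (operand ≠ 0)
  ¬B: Gödel ¬ of 0.02 = 0 (operand ≠ 0)
  ¬B: Gödel ¬ of 0.02 = 0 (operand ≠ 0)
  (¬B ∨ A) = max(0, 0.4) = 0.4
  ((¬B ∨ A) ∨ B) = max(0.4, 0.02) = 0.4
  (¬B → ((¬B ∨ A) ∨ B)): 0 ≤ 0.4, so result = 1
  ¬B: Gödel ¬ of 0.02 = 0 (operand ≠ 0)
  ((¬B → ((¬B ∨ A) ∨ B)) ∨ ¬B) = max(1, 0) = 1
  (¬¬(A ∧ ¬A) ∨ ((¬B → ((¬B ∨ A) ∨ B)) ∨ ¬B)) = max(0, 1) = 1
  Gödel value = 1
Łukasiewicz evaluation:
  ¬A: Łukasiewicz ¬ gives 1 − 0.4 = 0.6
  (A ∧ ¬A) = min(0.4, 0.6) = 0.4
  ¬(A ∧ ¬A): Łukasiewicz ¬ gives 1 − 0.4 = 0.6
  ¬¬(A ∧ ¬A): Łukasiewicz ¬ gives 1 − 0.6 = 0.4
  ¬B: Łukasiewicz ¬ gives 1 − 0.02 = 0.98
  ¬B: Łukasiewicz ¬ gives 1 − 0.02 = 0.98
  (¬B ∨ A) = max(0.98, 0.4) = 0.98
  ((¬B ∨ A) ∨ B) = max(0.98, 0.02) = 0.98
  (¬B → ((¬B ∨ A) ∨ B)): min(1, 1 − 0.98 + 0.98) = 1
  ¬B: Łukasiewicz ¬ gives 1 − 0.02 = 0.98
  ((¬B → ((¬B ∨ A) ∨ B)) ∨ ¬B) = max(1, 0.98) = 1
  (¬¬(A ∧ ¬A) ∨ ((¬B → ((¬B ∨ A) ∨ B)) ∨ ¬B)) = max(0.4, 1) = 1
  Łukasiewicz value = 1
Difference: 1 − 1 = 0.00

0.00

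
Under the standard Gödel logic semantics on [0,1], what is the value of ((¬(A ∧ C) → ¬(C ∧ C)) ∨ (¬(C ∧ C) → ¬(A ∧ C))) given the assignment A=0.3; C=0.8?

1.00

(A ∧ C) = min(0.3, 0.8) = 0.3
¬(A ∧ C): Gödel ¬ of 0.3 = 0 (operand ≠ 0)
(C ∧ C) = min(0.8, 0.8) = 0.8
¬(C ∧ C): Gödel ¬ of 0.8 = 0 (operand ≠ 0)
(¬(A ∧ C) → ¬(C ∧ C)): 0 ≤ 0, so result = 1
(C ∧ C) = min(0.8, 0.8) = 0.8
¬(C ∧ C): Gödel ¬ of 0.8 = 0 (operand ≠ 0)
(A ∧ C) = min(0.3, 0.8) = 0.3
¬(A ∧ C): Gödel ¬ of 0.3 = 0 (operand ≠ 0)
(¬(C ∧ C) → ¬(A ∧ C)): 0 ≤ 0, so result = 1
((¬(A ∧ C) → ¬(C ∧ C)) ∨ (¬(C ∧ C) → ¬(A ∧ C))) = max(1, 1) = 1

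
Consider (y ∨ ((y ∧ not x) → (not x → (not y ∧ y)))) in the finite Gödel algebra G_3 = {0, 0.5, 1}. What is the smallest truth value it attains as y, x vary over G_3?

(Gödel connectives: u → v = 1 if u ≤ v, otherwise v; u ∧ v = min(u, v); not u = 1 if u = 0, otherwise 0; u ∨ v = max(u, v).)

0.50

The minimum is attained at y = 0.5, x = 0:
  not x: Gödel ¬ of 0 = 1 (operand is 0)
  (y ∧ not x) = min(0.5, 1) = 0.5
  not x: Gödel ¬ of 0 = 1 (operand is 0)
  not y: Gödel ¬ of 0.5 = 0 (operand ≠ 0)
  (not y ∧ y) = min(0, 0.5) = 0
  (not x → (not y ∧ y)): 1 > 0, so result = 0
  ((y ∧ not x) → (not x → (not y ∧ y))): 0.5 > 0, so result = 0
  (y ∨ ((y ∧ not x) → (not x → (not y ∧ y)))) = max(0.5, 0) = 0.5
Checking all 9 assignments confirms none give a value below 0.50.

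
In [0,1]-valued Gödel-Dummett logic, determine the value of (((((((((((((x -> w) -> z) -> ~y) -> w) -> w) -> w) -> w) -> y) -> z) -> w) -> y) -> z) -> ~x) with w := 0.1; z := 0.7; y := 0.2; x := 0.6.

0.00

(x -> w): 0.6 > 0.1, so result = 0.1
((x -> w) -> z): 0.1 ≤ 0.7, so result = 1
~y: Gödel ¬ of 0.2 = 0 (operand ≠ 0)
(((x -> w) -> z) -> ~y): 1 > 0, so result = 0
((((x -> w) -> z) -> ~y) -> w): 0 ≤ 0.1, so result = 1
(((((x -> w) -> z) -> ~y) -> w) -> w): 1 > 0.1, so result = 0.1
((((((x -> w) -> z) -> ~y) -> w) -> w) -> w): 0.1 ≤ 0.1, so result = 1
(((((((x -> w) -> z) -> ~y) -> w) -> w) -> w) -> w): 1 > 0.1, so result = 0.1
((((((((x -> w) -> z) -> ~y) -> w) -> w) -> w) -> w) -> y): 0.1 ≤ 0.2, so result = 1
(((((((((x -> w) -> z) -> ~y) -> w) -> w) -> w) -> w) -> y) -> z): 1 > 0.7, so result = 0.7
((((((((((x -> w) -> z) -> ~y) -> w) -> w) -> w) -> w) -> y) -> z) -> w): 0.7 > 0.1, so result = 0.1
(((((((((((x -> w) -> z) -> ~y) -> w) -> w) -> w) -> w) -> y) -> z) -> w) -> y): 0.1 ≤ 0.2, so result = 1
((((((((((((x -> w) -> z) -> ~y) -> w) -> w) -> w) -> w) -> y) -> z) -> w) -> y) -> z): 1 > 0.7, so result = 0.7
~x: Gödel ¬ of 0.6 = 0 (operand ≠ 0)
(((((((((((((x -> w) -> z) -> ~y) -> w) -> w) -> w) -> w) -> y) -> z) -> w) -> y) -> z) -> ~x): 0.7 > 0, so result = 0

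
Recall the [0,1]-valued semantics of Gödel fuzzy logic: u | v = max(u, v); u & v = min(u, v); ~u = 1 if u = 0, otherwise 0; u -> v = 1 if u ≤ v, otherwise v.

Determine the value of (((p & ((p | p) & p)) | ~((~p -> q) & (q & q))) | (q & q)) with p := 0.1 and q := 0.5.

0.50

(p | p) = max(0.1, 0.1) = 0.1
((p | p) & p) = min(0.1, 0.1) = 0.1
(p & ((p | p) & p)) = min(0.1, 0.1) = 0.1
~p: Gödel ¬ of 0.1 = 0 (operand ≠ 0)
(~p -> q): 0 ≤ 0.5, so result = 1
(q & q) = min(0.5, 0.5) = 0.5
((~p -> q) & (q & q)) = min(1, 0.5) = 0.5
~((~p -> q) & (q & q)): Gödel ¬ of 0.5 = 0 (operand ≠ 0)
((p & ((p | p) & p)) | ~((~p -> q) & (q & q))) = max(0.1, 0) = 0.1
(q & q) = min(0.5, 0.5) = 0.5
(((p & ((p | p) & p)) | ~((~p -> q) & (q & q))) | (q & q)) = max(0.1, 0.5) = 0.5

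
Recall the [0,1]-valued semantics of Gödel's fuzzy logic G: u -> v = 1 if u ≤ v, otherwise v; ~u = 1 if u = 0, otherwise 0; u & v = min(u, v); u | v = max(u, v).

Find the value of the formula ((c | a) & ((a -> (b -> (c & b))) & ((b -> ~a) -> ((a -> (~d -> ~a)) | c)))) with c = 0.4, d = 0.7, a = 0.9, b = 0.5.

(c | a) = max(0.4, 0.9) = 0.9
(c & b) = min(0.4, 0.5) = 0.4
(b -> (c & b)): 0.5 > 0.4, so result = 0.4
(a -> (b -> (c & b))): 0.9 > 0.4, so result = 0.4
~a: Gödel ¬ of 0.9 = 0 (operand ≠ 0)
(b -> ~a): 0.5 > 0, so result = 0
~d: Gödel ¬ of 0.7 = 0 (operand ≠ 0)
~a: Gödel ¬ of 0.9 = 0 (operand ≠ 0)
(~d -> ~a): 0 ≤ 0, so result = 1
(a -> (~d -> ~a)): 0.9 ≤ 1, so result = 1
((a -> (~d -> ~a)) | c) = max(1, 0.4) = 1
((b -> ~a) -> ((a -> (~d -> ~a)) | c)): 0 ≤ 1, so result = 1
((a -> (b -> (c & b))) & ((b -> ~a) -> ((a -> (~d -> ~a)) | c))) = min(0.4, 1) = 0.4
((c | a) & ((a -> (b -> (c & b))) & ((b -> ~a) -> ((a -> (~d -> ~a)) | c)))) = min(0.9, 0.4) = 0.4

0.40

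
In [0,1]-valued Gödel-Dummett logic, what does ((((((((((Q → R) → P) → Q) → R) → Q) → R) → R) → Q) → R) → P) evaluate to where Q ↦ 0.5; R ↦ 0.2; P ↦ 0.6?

(Q → R): 0.5 > 0.2, so result = 0.2
((Q → R) → P): 0.2 ≤ 0.6, so result = 1
(((Q → R) → P) → Q): 1 > 0.5, so result = 0.5
((((Q → R) → P) → Q) → R): 0.5 > 0.2, so result = 0.2
(((((Q → R) → P) → Q) → R) → Q): 0.2 ≤ 0.5, so result = 1
((((((Q → R) → P) → Q) → R) → Q) → R): 1 > 0.2, so result = 0.2
(((((((Q → R) → P) → Q) → R) → Q) → R) → R): 0.2 ≤ 0.2, so result = 1
((((((((Q → R) → P) → Q) → R) → Q) → R) → R) → Q): 1 > 0.5, so result = 0.5
(((((((((Q → R) → P) → Q) → R) → Q) → R) → R) → Q) → R): 0.5 > 0.2, so result = 0.2
((((((((((Q → R) → P) → Q) → R) → Q) → R) → R) → Q) → R) → P): 0.2 ≤ 0.6, so result = 1

1.00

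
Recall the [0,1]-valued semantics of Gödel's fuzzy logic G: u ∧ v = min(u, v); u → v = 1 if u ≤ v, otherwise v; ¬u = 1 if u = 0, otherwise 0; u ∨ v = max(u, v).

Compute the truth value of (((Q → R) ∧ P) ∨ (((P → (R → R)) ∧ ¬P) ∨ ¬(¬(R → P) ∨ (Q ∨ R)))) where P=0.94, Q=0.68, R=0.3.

0.30

(Q → R): 0.68 > 0.3, so result = 0.3
((Q → R) ∧ P) = min(0.3, 0.94) = 0.3
(R → R): 0.3 ≤ 0.3, so result = 1
(P → (R → R)): 0.94 ≤ 1, so result = 1
¬P: Gödel ¬ of 0.94 = 0 (operand ≠ 0)
((P → (R → R)) ∧ ¬P) = min(1, 0) = 0
(R → P): 0.3 ≤ 0.94, so result = 1
¬(R → P): Gödel ¬ of 1 = 0 (operand ≠ 0)
(Q ∨ R) = max(0.68, 0.3) = 0.68
(¬(R → P) ∨ (Q ∨ R)) = max(0, 0.68) = 0.68
¬(¬(R → P) ∨ (Q ∨ R)): Gödel ¬ of 0.68 = 0 (operand ≠ 0)
(((P → (R → R)) ∧ ¬P) ∨ ¬(¬(R → P) ∨ (Q ∨ R))) = max(0, 0) = 0
(((Q → R) ∧ P) ∨ (((P → (R → R)) ∧ ¬P) ∨ ¬(¬(R → P) ∨ (Q ∨ R)))) = max(0.3, 0) = 0.3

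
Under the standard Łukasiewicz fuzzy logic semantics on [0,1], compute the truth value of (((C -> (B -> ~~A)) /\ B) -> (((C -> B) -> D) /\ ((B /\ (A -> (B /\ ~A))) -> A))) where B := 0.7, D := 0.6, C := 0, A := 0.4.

0.90

~A: Łukasiewicz ¬ gives 1 − 0.4 = 0.6
~~A: Łukasiewicz ¬ gives 1 − 0.6 = 0.4
(B -> ~~A): min(1, 1 − 0.7 + 0.4) = 0.7
(C -> (B -> ~~A)): min(1, 1 − 0 + 0.7) = 1
((C -> (B -> ~~A)) /\ B) = min(1, 0.7) = 0.7
(C -> B): min(1, 1 − 0 + 0.7) = 1
((C -> B) -> D): min(1, 1 − 1 + 0.6) = 0.6
~A: Łukasiewicz ¬ gives 1 − 0.4 = 0.6
(B /\ ~A) = min(0.7, 0.6) = 0.6
(A -> (B /\ ~A)): min(1, 1 − 0.4 + 0.6) = 1
(B /\ (A -> (B /\ ~A))) = min(0.7, 1) = 0.7
((B /\ (A -> (B /\ ~A))) -> A): min(1, 1 − 0.7 + 0.4) = 0.7
(((C -> B) -> D) /\ ((B /\ (A -> (B /\ ~A))) -> A)) = min(0.6, 0.7) = 0.6
(((C -> (B -> ~~A)) /\ B) -> (((C -> B) -> D) /\ ((B /\ (A -> (B /\ ~A))) -> A))): min(1, 1 − 0.7 + 0.6) = 0.9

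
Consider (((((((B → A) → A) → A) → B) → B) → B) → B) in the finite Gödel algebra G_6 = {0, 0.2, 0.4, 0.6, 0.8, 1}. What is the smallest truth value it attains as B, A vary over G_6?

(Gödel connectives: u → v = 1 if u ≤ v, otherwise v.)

0.20

The minimum is attained at B = 0.2, A = 0:
  (B → A): 0.2 > 0, so result = 0
  ((B → A) → A): 0 ≤ 0, so result = 1
  (((B → A) → A) → A): 1 > 0, so result = 0
  ((((B → A) → A) → A) → B): 0 ≤ 0.2, so result = 1
  (((((B → A) → A) → A) → B) → B): 1 > 0.2, so result = 0.2
  ((((((B → A) → A) → A) → B) → B) → B): 0.2 ≤ 0.2, so result = 1
  (((((((B → A) → A) → A) → B) → B) → B) → B): 1 > 0.2, so result = 0.2
Checking all 36 assignments confirms none give a value below 0.20.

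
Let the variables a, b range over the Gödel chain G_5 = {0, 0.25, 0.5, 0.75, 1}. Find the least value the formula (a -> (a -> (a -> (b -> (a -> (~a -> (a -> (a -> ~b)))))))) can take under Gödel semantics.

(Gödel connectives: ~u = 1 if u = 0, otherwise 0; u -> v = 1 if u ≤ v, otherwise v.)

Every assignment gives 1. For instance at a = 0, b = 0:
  ~a: Gödel ¬ of 0 = 1 (operand is 0)
  ~b: Gödel ¬ of 0 = 1 (operand is 0)
  (a -> ~b): 0 ≤ 1, so result = 1
  (a -> (a -> ~b)): 0 ≤ 1, so result = 1
  (~a -> (a -> (a -> ~b))): 1 ≤ 1, so result = 1
  (a -> (~a -> (a -> (a -> ~b)))): 0 ≤ 1, so result = 1
  (b -> (a -> (~a -> (a -> (a -> ~b))))): 0 ≤ 1, so result = 1
  (a -> (b -> (a -> (~a -> (a -> (a -> ~b)))))): 0 ≤ 1, so result = 1
  (a -> (a -> (b -> (a -> (~a -> (a -> (a -> ~b))))))): 0 ≤ 1, so result = 1
  (a -> (a -> (a -> (b -> (a -> (~a -> (a -> (a -> ~b)))))))): 0 ≤ 1, so result = 1
All 25 assignments give value 1 — the formula is a G_5-tautology.

1.00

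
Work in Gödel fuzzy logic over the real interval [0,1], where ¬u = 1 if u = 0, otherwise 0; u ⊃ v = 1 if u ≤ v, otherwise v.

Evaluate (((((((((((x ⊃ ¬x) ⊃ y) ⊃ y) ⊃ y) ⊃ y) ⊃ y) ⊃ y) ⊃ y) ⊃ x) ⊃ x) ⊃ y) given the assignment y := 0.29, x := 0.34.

0.29

¬x: Gödel ¬ of 0.34 = 0 (operand ≠ 0)
(x ⊃ ¬x): 0.34 > 0, so result = 0
((x ⊃ ¬x) ⊃ y): 0 ≤ 0.29, so result = 1
(((x ⊃ ¬x) ⊃ y) ⊃ y): 1 > 0.29, so result = 0.29
((((x ⊃ ¬x) ⊃ y) ⊃ y) ⊃ y): 0.29 ≤ 0.29, so result = 1
(((((x ⊃ ¬x) ⊃ y) ⊃ y) ⊃ y) ⊃ y): 1 > 0.29, so result = 0.29
((((((x ⊃ ¬x) ⊃ y) ⊃ y) ⊃ y) ⊃ y) ⊃ y): 0.29 ≤ 0.29, so result = 1
(((((((x ⊃ ¬x) ⊃ y) ⊃ y) ⊃ y) ⊃ y) ⊃ y) ⊃ y): 1 > 0.29, so result = 0.29
((((((((x ⊃ ¬x) ⊃ y) ⊃ y) ⊃ y) ⊃ y) ⊃ y) ⊃ y) ⊃ y): 0.29 ≤ 0.29, so result = 1
(((((((((x ⊃ ¬x) ⊃ y) ⊃ y) ⊃ y) ⊃ y) ⊃ y) ⊃ y) ⊃ y) ⊃ x): 1 > 0.34, so result = 0.34
((((((((((x ⊃ ¬x) ⊃ y) ⊃ y) ⊃ y) ⊃ y) ⊃ y) ⊃ y) ⊃ y) ⊃ x) ⊃ x): 0.34 ≤ 0.34, so result = 1
(((((((((((x ⊃ ¬x) ⊃ y) ⊃ y) ⊃ y) ⊃ y) ⊃ y) ⊃ y) ⊃ y) ⊃ x) ⊃ x) ⊃ y): 1 > 0.29, so result = 0.29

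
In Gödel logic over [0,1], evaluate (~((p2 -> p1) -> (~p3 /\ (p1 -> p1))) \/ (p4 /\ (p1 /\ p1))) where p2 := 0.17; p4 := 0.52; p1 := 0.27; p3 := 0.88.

(p2 -> p1): 0.17 ≤ 0.27, so result = 1
~p3: Gödel ¬ of 0.88 = 0 (operand ≠ 0)
(p1 -> p1): 0.27 ≤ 0.27, so result = 1
(~p3 /\ (p1 -> p1)) = min(0, 1) = 0
((p2 -> p1) -> (~p3 /\ (p1 -> p1))): 1 > 0, so result = 0
~((p2 -> p1) -> (~p3 /\ (p1 -> p1))): Gödel ¬ of 0 = 1 (operand is 0)
(p1 /\ p1) = min(0.27, 0.27) = 0.27
(p4 /\ (p1 /\ p1)) = min(0.52, 0.27) = 0.27
(~((p2 -> p1) -> (~p3 /\ (p1 -> p1))) \/ (p4 /\ (p1 /\ p1))) = max(1, 0.27) = 1

1.00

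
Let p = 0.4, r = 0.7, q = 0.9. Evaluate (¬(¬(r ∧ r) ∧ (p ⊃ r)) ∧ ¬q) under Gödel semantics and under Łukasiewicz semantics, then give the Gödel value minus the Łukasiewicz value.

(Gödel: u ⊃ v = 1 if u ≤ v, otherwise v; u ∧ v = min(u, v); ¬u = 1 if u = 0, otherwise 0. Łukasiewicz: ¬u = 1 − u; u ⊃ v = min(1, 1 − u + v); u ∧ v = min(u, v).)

Gödel evaluation:
  (r ∧ r) = min(0.7, 0.7) = 0.7
  ¬(r ∧ r): Gödel ¬ of 0.7 = 0 (operand ≠ 0)
  (p ⊃ r): 0.4 ≤ 0.7, so result = 1
  (¬(r ∧ r) ∧ (p ⊃ r)) = min(0, 1) = 0
  ¬(¬(r ∧ r) ∧ (p ⊃ r)): Gödel ¬ of 0 = 1 (operand is 0)
  ¬q: Gödel ¬ of 0.9 = 0 (operand ≠ 0)
  (¬(¬(r ∧ r) ∧ (p ⊃ r)) ∧ ¬q) = min(1, 0) = 0
  Gödel value = 0
Łukasiewicz evaluation:
  (r ∧ r) = min(0.7, 0.7) = 0.7
  ¬(r ∧ r): Łukasiewicz ¬ gives 1 − 0.7 = 0.3
  (p ⊃ r): min(1, 1 − 0.4 + 0.7) = 1
  (¬(r ∧ r) ∧ (p ⊃ r)) = min(0.3, 1) = 0.3
  ¬(¬(r ∧ r) ∧ (p ⊃ r)): Łukasiewicz ¬ gives 1 − 0.3 = 0.7
  ¬q: Łukasiewicz ¬ gives 1 − 0.9 = 0.1
  (¬(¬(r ∧ r) ∧ (p ⊃ r)) ∧ ¬q) = min(0.7, 0.1) = 0.1
  Łukasiewicz value = 0.1
Difference: 0 − 0.1 = -0.10

-0.10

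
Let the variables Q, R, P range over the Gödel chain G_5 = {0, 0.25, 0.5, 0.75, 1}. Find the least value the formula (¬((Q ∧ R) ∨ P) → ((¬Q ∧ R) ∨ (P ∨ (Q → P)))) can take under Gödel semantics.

The minimum is attained at Q = 0.25, R = 0, P = 0:
  (Q ∧ R) = min(0.25, 0) = 0
  ((Q ∧ R) ∨ P) = max(0, 0) = 0
  ¬((Q ∧ R) ∨ P): Gödel ¬ of 0 = 1 (operand is 0)
  ¬Q: Gödel ¬ of 0.25 = 0 (operand ≠ 0)
  (¬Q ∧ R) = min(0, 0) = 0
  (Q → P): 0.25 > 0, so result = 0
  (P ∨ (Q → P)) = max(0, 0) = 0
  ((¬Q ∧ R) ∨ (P ∨ (Q → P))) = max(0, 0) = 0
  (¬((Q ∧ R) ∨ P) → ((¬Q ∧ R) ∨ (P ∨ (Q → P)))): 1 > 0, so result = 0
Checking all 125 assignments confirms none give a value below 0.00.

0.00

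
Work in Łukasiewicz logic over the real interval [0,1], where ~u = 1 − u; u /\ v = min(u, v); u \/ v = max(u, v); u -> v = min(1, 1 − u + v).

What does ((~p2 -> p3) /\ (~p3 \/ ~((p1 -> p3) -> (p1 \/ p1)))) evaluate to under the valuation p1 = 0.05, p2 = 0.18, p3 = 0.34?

~p2: Łukasiewicz ¬ gives 1 − 0.18 = 0.82
(~p2 -> p3): min(1, 1 − 0.82 + 0.34) = 0.52
~p3: Łukasiewicz ¬ gives 1 − 0.34 = 0.66
(p1 -> p3): min(1, 1 − 0.05 + 0.34) = 1
(p1 \/ p1) = max(0.05, 0.05) = 0.05
((p1 -> p3) -> (p1 \/ p1)): min(1, 1 − 1 + 0.05) = 0.05
~((p1 -> p3) -> (p1 \/ p1)): Łukasiewicz ¬ gives 1 − 0.05 = 0.95
(~p3 \/ ~((p1 -> p3) -> (p1 \/ p1))) = max(0.66, 0.95) = 0.95
((~p2 -> p3) /\ (~p3 \/ ~((p1 -> p3) -> (p1 \/ p1)))) = min(0.52, 0.95) = 0.52

0.52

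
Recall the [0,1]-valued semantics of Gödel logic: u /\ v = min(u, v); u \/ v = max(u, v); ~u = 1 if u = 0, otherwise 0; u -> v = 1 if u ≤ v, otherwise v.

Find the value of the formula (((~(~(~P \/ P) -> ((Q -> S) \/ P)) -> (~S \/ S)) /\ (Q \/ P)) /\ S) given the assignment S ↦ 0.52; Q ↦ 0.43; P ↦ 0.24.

~P: Gödel ¬ of 0.24 = 0 (operand ≠ 0)
(~P \/ P) = max(0, 0.24) = 0.24
~(~P \/ P): Gödel ¬ of 0.24 = 0 (operand ≠ 0)
(Q -> S): 0.43 ≤ 0.52, so result = 1
((Q -> S) \/ P) = max(1, 0.24) = 1
(~(~P \/ P) -> ((Q -> S) \/ P)): 0 ≤ 1, so result = 1
~(~(~P \/ P) -> ((Q -> S) \/ P)): Gödel ¬ of 1 = 0 (operand ≠ 0)
~S: Gödel ¬ of 0.52 = 0 (operand ≠ 0)
(~S \/ S) = max(0, 0.52) = 0.52
(~(~(~P \/ P) -> ((Q -> S) \/ P)) -> (~S \/ S)): 0 ≤ 0.52, so result = 1
(Q \/ P) = max(0.43, 0.24) = 0.43
((~(~(~P \/ P) -> ((Q -> S) \/ P)) -> (~S \/ S)) /\ (Q \/ P)) = min(1, 0.43) = 0.43
(((~(~(~P \/ P) -> ((Q -> S) \/ P)) -> (~S \/ S)) /\ (Q \/ P)) /\ S) = min(0.43, 0.52) = 0.43

0.43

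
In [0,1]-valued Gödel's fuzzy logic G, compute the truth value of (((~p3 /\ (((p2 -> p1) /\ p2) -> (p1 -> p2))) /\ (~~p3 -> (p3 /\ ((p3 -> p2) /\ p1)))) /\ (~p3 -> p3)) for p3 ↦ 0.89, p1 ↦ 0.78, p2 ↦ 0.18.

~p3: Gödel ¬ of 0.89 = 0 (operand ≠ 0)
(p2 -> p1): 0.18 ≤ 0.78, so result = 1
((p2 -> p1) /\ p2) = min(1, 0.18) = 0.18
(p1 -> p2): 0.78 > 0.18, so result = 0.18
(((p2 -> p1) /\ p2) -> (p1 -> p2)): 0.18 ≤ 0.18, so result = 1
(~p3 /\ (((p2 -> p1) /\ p2) -> (p1 -> p2))) = min(0, 1) = 0
~p3: Gödel ¬ of 0.89 = 0 (operand ≠ 0)
~~p3: Gödel ¬ of 0 = 1 (operand is 0)
(p3 -> p2): 0.89 > 0.18, so result = 0.18
((p3 -> p2) /\ p1) = min(0.18, 0.78) = 0.18
(p3 /\ ((p3 -> p2) /\ p1)) = min(0.89, 0.18) = 0.18
(~~p3 -> (p3 /\ ((p3 -> p2) /\ p1))): 1 > 0.18, so result = 0.18
((~p3 /\ (((p2 -> p1) /\ p2) -> (p1 -> p2))) /\ (~~p3 -> (p3 /\ ((p3 -> p2) /\ p1)))) = min(0, 0.18) = 0
~p3: Gödel ¬ of 0.89 = 0 (operand ≠ 0)
(~p3 -> p3): 0 ≤ 0.89, so result = 1
(((~p3 /\ (((p2 -> p1) /\ p2) -> (p1 -> p2))) /\ (~~p3 -> (p3 /\ ((p3 -> p2) /\ p1)))) /\ (~p3 -> p3)) = min(0, 1) = 0

0.00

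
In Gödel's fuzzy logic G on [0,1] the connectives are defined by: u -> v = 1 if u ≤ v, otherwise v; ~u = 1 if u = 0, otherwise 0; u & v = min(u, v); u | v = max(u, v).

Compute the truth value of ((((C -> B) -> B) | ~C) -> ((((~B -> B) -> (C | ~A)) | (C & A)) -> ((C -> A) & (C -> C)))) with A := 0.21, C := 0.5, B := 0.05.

(C -> B): 0.5 > 0.05, so result = 0.05
((C -> B) -> B): 0.05 ≤ 0.05, so result = 1
~C: Gödel ¬ of 0.5 = 0 (operand ≠ 0)
(((C -> B) -> B) | ~C) = max(1, 0) = 1
~B: Gödel ¬ of 0.05 = 0 (operand ≠ 0)
(~B -> B): 0 ≤ 0.05, so result = 1
~A: Gödel ¬ of 0.21 = 0 (operand ≠ 0)
(C | ~A) = max(0.5, 0) = 0.5
((~B -> B) -> (C | ~A)): 1 > 0.5, so result = 0.5
(C & A) = min(0.5, 0.21) = 0.21
(((~B -> B) -> (C | ~A)) | (C & A)) = max(0.5, 0.21) = 0.5
(C -> A): 0.5 > 0.21, so result = 0.21
(C -> C): 0.5 ≤ 0.5, so result = 1
((C -> A) & (C -> C)) = min(0.21, 1) = 0.21
((((~B -> B) -> (C | ~A)) | (C & A)) -> ((C -> A) & (C -> C))): 0.5 > 0.21, so result = 0.21
((((C -> B) -> B) | ~C) -> ((((~B -> B) -> (C | ~A)) | (C & A)) -> ((C -> A) & (C -> C)))): 1 > 0.21, so result = 0.21

0.21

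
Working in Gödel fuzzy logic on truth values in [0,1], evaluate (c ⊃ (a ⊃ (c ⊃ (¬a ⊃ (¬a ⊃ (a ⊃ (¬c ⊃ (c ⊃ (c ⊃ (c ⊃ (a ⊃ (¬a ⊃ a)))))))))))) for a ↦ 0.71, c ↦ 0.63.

1.00

¬a: Gödel ¬ of 0.71 = 0 (operand ≠ 0)
¬a: Gödel ¬ of 0.71 = 0 (operand ≠ 0)
¬c: Gödel ¬ of 0.63 = 0 (operand ≠ 0)
¬a: Gödel ¬ of 0.71 = 0 (operand ≠ 0)
(¬a ⊃ a): 0 ≤ 0.71, so result = 1
(a ⊃ (¬a ⊃ a)): 0.71 ≤ 1, so result = 1
(c ⊃ (a ⊃ (¬a ⊃ a))): 0.63 ≤ 1, so result = 1
(c ⊃ (c ⊃ (a ⊃ (¬a ⊃ a)))): 0.63 ≤ 1, so result = 1
(c ⊃ (c ⊃ (c ⊃ (a ⊃ (¬a ⊃ a))))): 0.63 ≤ 1, so result = 1
(¬c ⊃ (c ⊃ (c ⊃ (c ⊃ (a ⊃ (¬a ⊃ a)))))): 0 ≤ 1, so result = 1
(a ⊃ (¬c ⊃ (c ⊃ (c ⊃ (c ⊃ (a ⊃ (¬a ⊃ a))))))): 0.71 ≤ 1, so result = 1
(¬a ⊃ (a ⊃ (¬c ⊃ (c ⊃ (c ⊃ (c ⊃ (a ⊃ (¬a ⊃ a)))))))): 0 ≤ 1, so result = 1
(¬a ⊃ (¬a ⊃ (a ⊃ (¬c ⊃ (c ⊃ (c ⊃ (c ⊃ (a ⊃ (¬a ⊃ a))))))))): 0 ≤ 1, so result = 1
(c ⊃ (¬a ⊃ (¬a ⊃ (a ⊃ (¬c ⊃ (c ⊃ (c ⊃ (c ⊃ (a ⊃ (¬a ⊃ a)))))))))): 0.63 ≤ 1, so result = 1
(a ⊃ (c ⊃ (¬a ⊃ (¬a ⊃ (a ⊃ (¬c ⊃ (c ⊃ (c ⊃ (c ⊃ (a ⊃ (¬a ⊃ a))))))))))): 0.71 ≤ 1, so result = 1
(c ⊃ (a ⊃ (c ⊃ (¬a ⊃ (¬a ⊃ (a ⊃ (¬c ⊃ (c ⊃ (c ⊃ (c ⊃ (a ⊃ (¬a ⊃ a)))))))))))): 0.63 ≤ 1, so result = 1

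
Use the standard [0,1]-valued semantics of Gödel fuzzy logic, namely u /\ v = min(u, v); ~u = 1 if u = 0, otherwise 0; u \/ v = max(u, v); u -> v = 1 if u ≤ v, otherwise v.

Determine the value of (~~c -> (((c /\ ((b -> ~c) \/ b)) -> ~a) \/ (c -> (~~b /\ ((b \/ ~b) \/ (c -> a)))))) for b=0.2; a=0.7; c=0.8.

0.70

~c: Gödel ¬ of 0.8 = 0 (operand ≠ 0)
~~c: Gödel ¬ of 0 = 1 (operand is 0)
~c: Gödel ¬ of 0.8 = 0 (operand ≠ 0)
(b -> ~c): 0.2 > 0, so result = 0
((b -> ~c) \/ b) = max(0, 0.2) = 0.2
(c /\ ((b -> ~c) \/ b)) = min(0.8, 0.2) = 0.2
~a: Gödel ¬ of 0.7 = 0 (operand ≠ 0)
((c /\ ((b -> ~c) \/ b)) -> ~a): 0.2 > 0, so result = 0
~b: Gödel ¬ of 0.2 = 0 (operand ≠ 0)
~~b: Gödel ¬ of 0 = 1 (operand is 0)
~b: Gödel ¬ of 0.2 = 0 (operand ≠ 0)
(b \/ ~b) = max(0.2, 0) = 0.2
(c -> a): 0.8 > 0.7, so result = 0.7
((b \/ ~b) \/ (c -> a)) = max(0.2, 0.7) = 0.7
(~~b /\ ((b \/ ~b) \/ (c -> a))) = min(1, 0.7) = 0.7
(c -> (~~b /\ ((b \/ ~b) \/ (c -> a)))): 0.8 > 0.7, so result = 0.7
(((c /\ ((b -> ~c) \/ b)) -> ~a) \/ (c -> (~~b /\ ((b \/ ~b) \/ (c -> a))))) = max(0, 0.7) = 0.7
(~~c -> (((c /\ ((b -> ~c) \/ b)) -> ~a) \/ (c -> (~~b /\ ((b \/ ~b) \/ (c -> a)))))): 1 > 0.7, so result = 0.7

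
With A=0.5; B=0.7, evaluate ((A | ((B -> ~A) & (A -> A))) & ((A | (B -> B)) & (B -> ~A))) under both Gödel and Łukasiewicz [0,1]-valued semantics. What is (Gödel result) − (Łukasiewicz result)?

-0.80

Gödel evaluation:
  ~A: Gödel ¬ of 0.5 = 0 (operand ≠ 0)
  (B -> ~A): 0.7 > 0, so result = 0
  (A -> A): 0.5 ≤ 0.5, so result = 1
  ((B -> ~A) & (A -> A)) = min(0, 1) = 0
  (A | ((B -> ~A) & (A -> A))) = max(0.5, 0) = 0.5
  (B -> B): 0.7 ≤ 0.7, so result = 1
  (A | (B -> B)) = max(0.5, 1) = 1
  ~A: Gödel ¬ of 0.5 = 0 (operand ≠ 0)
  (B -> ~A): 0.7 > 0, so result = 0
  ((A | (B -> B)) & (B -> ~A)) = min(1, 0) = 0
  ((A | ((B -> ~A) & (A -> A))) & ((A | (B -> B)) & (B -> ~A))) = min(0.5, 0) = 0
  Gödel value = 0
Łukasiewicz evaluation:
  ~A: Łukasiewicz ¬ gives 1 − 0.5 = 0.5
  (B -> ~A): min(1, 1 − 0.7 + 0.5) = 0.8
  (A -> A): min(1, 1 − 0.5 + 0.5) = 1
  ((B -> ~A) & (A -> A)) = min(0.8, 1) = 0.8
  (A | ((B -> ~A) & (A -> A))) = max(0.5, 0.8) = 0.8
  (B -> B): min(1, 1 − 0.7 + 0.7) = 1
  (A | (B -> B)) = max(0.5, 1) = 1
  ~A: Łukasiewicz ¬ gives 1 − 0.5 = 0.5
  (B -> ~A): min(1, 1 − 0.7 + 0.5) = 0.8
  ((A | (B -> B)) & (B -> ~A)) = min(1, 0.8) = 0.8
  ((A | ((B -> ~A) & (A -> A))) & ((A | (B -> B)) & (B -> ~A))) = min(0.8, 0.8) = 0.8
  Łukasiewicz value = 0.8
Difference: 0 − 0.8 = -0.80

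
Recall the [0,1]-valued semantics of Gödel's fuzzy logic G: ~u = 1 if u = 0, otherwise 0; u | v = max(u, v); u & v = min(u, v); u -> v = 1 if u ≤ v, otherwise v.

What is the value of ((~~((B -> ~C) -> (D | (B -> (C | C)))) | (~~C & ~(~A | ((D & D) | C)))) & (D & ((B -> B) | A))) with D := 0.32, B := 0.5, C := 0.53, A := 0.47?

~C: Gödel ¬ of 0.53 = 0 (operand ≠ 0)
(B -> ~C): 0.5 > 0, so result = 0
(C | C) = max(0.53, 0.53) = 0.53
(B -> (C | C)): 0.5 ≤ 0.53, so result = 1
(D | (B -> (C | C))) = max(0.32, 1) = 1
((B -> ~C) -> (D | (B -> (C | C)))): 0 ≤ 1, so result = 1
~((B -> ~C) -> (D | (B -> (C | C)))): Gödel ¬ of 1 = 0 (operand ≠ 0)
~~((B -> ~C) -> (D | (B -> (C | C)))): Gödel ¬ of 0 = 1 (operand is 0)
~C: Gödel ¬ of 0.53 = 0 (operand ≠ 0)
~~C: Gödel ¬ of 0 = 1 (operand is 0)
~A: Gödel ¬ of 0.47 = 0 (operand ≠ 0)
(D & D) = min(0.32, 0.32) = 0.32
((D & D) | C) = max(0.32, 0.53) = 0.53
(~A | ((D & D) | C)) = max(0, 0.53) = 0.53
~(~A | ((D & D) | C)): Gödel ¬ of 0.53 = 0 (operand ≠ 0)
(~~C & ~(~A | ((D & D) | C))) = min(1, 0) = 0
(~~((B -> ~C) -> (D | (B -> (C | C)))) | (~~C & ~(~A | ((D & D) | C)))) = max(1, 0) = 1
(B -> B): 0.5 ≤ 0.5, so result = 1
((B -> B) | A) = max(1, 0.47) = 1
(D & ((B -> B) | A)) = min(0.32, 1) = 0.32
((~~((B -> ~C) -> (D | (B -> (C | C)))) | (~~C & ~(~A | ((D & D) | C)))) & (D & ((B -> B) | A))) = min(1, 0.32) = 0.32

0.32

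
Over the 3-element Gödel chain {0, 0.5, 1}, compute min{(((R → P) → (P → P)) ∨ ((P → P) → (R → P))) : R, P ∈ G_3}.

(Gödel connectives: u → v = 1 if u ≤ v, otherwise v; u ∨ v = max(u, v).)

Every assignment gives 1. For instance at R = 0, P = 0:
  (R → P): 0 ≤ 0, so result = 1
  (P → P): 0 ≤ 0, so result = 1
  ((R → P) → (P → P)): 1 ≤ 1, so result = 1
  (P → P): 0 ≤ 0, so result = 1
  (R → P): 0 ≤ 0, so result = 1
  ((P → P) → (R → P)): 1 ≤ 1, so result = 1
  (((R → P) → (P → P)) ∨ ((P → P) → (R → P))) = max(1, 1) = 1
All 9 assignments give value 1 — the formula is a G_3-tautology.

1.00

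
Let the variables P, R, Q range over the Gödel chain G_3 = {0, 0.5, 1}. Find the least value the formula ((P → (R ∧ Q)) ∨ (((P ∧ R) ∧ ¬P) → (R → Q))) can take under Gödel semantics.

Every assignment gives 1. For instance at P = 0, R = 0, Q = 0:
  (R ∧ Q) = min(0, 0) = 0
  (P → (R ∧ Q)): 0 ≤ 0, so result = 1
  (P ∧ R) = min(0, 0) = 0
  ¬P: Gödel ¬ of 0 = 1 (operand is 0)
  ((P ∧ R) ∧ ¬P) = min(0, 1) = 0
  (R → Q): 0 ≤ 0, so result = 1
  (((P ∧ R) ∧ ¬P) → (R → Q)): 0 ≤ 1, so result = 1
  ((P → (R ∧ Q)) ∨ (((P ∧ R) ∧ ¬P) → (R → Q))) = max(1, 1) = 1
All 27 assignments give value 1 — the formula is a G_3-tautology.

1.00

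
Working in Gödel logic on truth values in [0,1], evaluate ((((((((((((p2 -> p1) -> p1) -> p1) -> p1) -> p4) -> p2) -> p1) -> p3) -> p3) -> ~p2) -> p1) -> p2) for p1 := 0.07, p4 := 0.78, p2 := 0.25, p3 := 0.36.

(p2 -> p1): 0.25 > 0.07, so result = 0.07
((p2 -> p1) -> p1): 0.07 ≤ 0.07, so result = 1
(((p2 -> p1) -> p1) -> p1): 1 > 0.07, so result = 0.07
((((p2 -> p1) -> p1) -> p1) -> p1): 0.07 ≤ 0.07, so result = 1
(((((p2 -> p1) -> p1) -> p1) -> p1) -> p4): 1 > 0.78, so result = 0.78
((((((p2 -> p1) -> p1) -> p1) -> p1) -> p4) -> p2): 0.78 > 0.25, so result = 0.25
(((((((p2 -> p1) -> p1) -> p1) -> p1) -> p4) -> p2) -> p1): 0.25 > 0.07, so result = 0.07
((((((((p2 -> p1) -> p1) -> p1) -> p1) -> p4) -> p2) -> p1) -> p3): 0.07 ≤ 0.36, so result = 1
(((((((((p2 -> p1) -> p1) -> p1) -> p1) -> p4) -> p2) -> p1) -> p3) -> p3): 1 > 0.36, so result = 0.36
~p2: Gödel ¬ of 0.25 = 0 (operand ≠ 0)
((((((((((p2 -> p1) -> p1) -> p1) -> p1) -> p4) -> p2) -> p1) -> p3) -> p3) -> ~p2): 0.36 > 0, so result = 0
(((((((((((p2 -> p1) -> p1) -> p1) -> p1) -> p4) -> p2) -> p1) -> p3) -> p3) -> ~p2) -> p1): 0 ≤ 0.07, so result = 1
((((((((((((p2 -> p1) -> p1) -> p1) -> p1) -> p4) -> p2) -> p1) -> p3) -> p3) -> ~p2) -> p1) -> p2): 1 > 0.25, so result = 0.25

0.25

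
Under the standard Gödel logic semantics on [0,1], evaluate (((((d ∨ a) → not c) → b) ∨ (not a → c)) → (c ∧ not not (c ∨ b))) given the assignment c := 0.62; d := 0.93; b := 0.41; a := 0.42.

(d ∨ a) = max(0.93, 0.42) = 0.93
not c: Gödel ¬ of 0.62 = 0 (operand ≠ 0)
((d ∨ a) → not c): 0.93 > 0, so result = 0
(((d ∨ a) → not c) → b): 0 ≤ 0.41, so result = 1
not a: Gödel ¬ of 0.42 = 0 (operand ≠ 0)
(not a → c): 0 ≤ 0.62, so result = 1
((((d ∨ a) → not c) → b) ∨ (not a → c)) = max(1, 1) = 1
(c ∨ b) = max(0.62, 0.41) = 0.62
not (c ∨ b): Gödel ¬ of 0.62 = 0 (operand ≠ 0)
not not (c ∨ b): Gödel ¬ of 0 = 1 (operand is 0)
(c ∧ not not (c ∨ b)) = min(0.62, 1) = 0.62
(((((d ∨ a) → not c) → b) ∨ (not a → c)) → (c ∧ not not (c ∨ b))): 1 > 0.62, so result = 0.62

0.62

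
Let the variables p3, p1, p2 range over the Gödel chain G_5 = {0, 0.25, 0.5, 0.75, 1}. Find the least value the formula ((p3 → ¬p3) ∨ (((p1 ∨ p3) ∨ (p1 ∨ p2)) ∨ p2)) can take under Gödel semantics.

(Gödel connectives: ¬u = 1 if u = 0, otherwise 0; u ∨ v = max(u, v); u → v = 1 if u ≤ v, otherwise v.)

0.25

The minimum is attained at p3 = 0.25, p1 = 0, p2 = 0:
  ¬p3: Gödel ¬ of 0.25 = 0 (operand ≠ 0)
  (p3 → ¬p3): 0.25 > 0, so result = 0
  (p1 ∨ p3) = max(0, 0.25) = 0.25
  (p1 ∨ p2) = max(0, 0) = 0
  ((p1 ∨ p3) ∨ (p1 ∨ p2)) = max(0.25, 0) = 0.25
  (((p1 ∨ p3) ∨ (p1 ∨ p2)) ∨ p2) = max(0.25, 0) = 0.25
  ((p3 → ¬p3) ∨ (((p1 ∨ p3) ∨ (p1 ∨ p2)) ∨ p2)) = max(0, 0.25) = 0.25
Checking all 125 assignments confirms none give a value below 0.25.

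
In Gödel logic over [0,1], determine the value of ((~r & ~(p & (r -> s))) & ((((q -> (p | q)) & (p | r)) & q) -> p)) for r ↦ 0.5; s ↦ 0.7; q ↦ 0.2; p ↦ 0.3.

~r: Gödel ¬ of 0.5 = 0 (operand ≠ 0)
(r -> s): 0.5 ≤ 0.7, so result = 1
(p & (r -> s)) = min(0.3, 1) = 0.3
~(p & (r -> s)): Gödel ¬ of 0.3 = 0 (operand ≠ 0)
(~r & ~(p & (r -> s))) = min(0, 0) = 0
(p | q) = max(0.3, 0.2) = 0.3
(q -> (p | q)): 0.2 ≤ 0.3, so result = 1
(p | r) = max(0.3, 0.5) = 0.5
((q -> (p | q)) & (p | r)) = min(1, 0.5) = 0.5
(((q -> (p | q)) & (p | r)) & q) = min(0.5, 0.2) = 0.2
((((q -> (p | q)) & (p | r)) & q) -> p): 0.2 ≤ 0.3, so result = 1
((~r & ~(p & (r -> s))) & ((((q -> (p | q)) & (p | r)) & q) -> p)) = min(0, 1) = 0

0.00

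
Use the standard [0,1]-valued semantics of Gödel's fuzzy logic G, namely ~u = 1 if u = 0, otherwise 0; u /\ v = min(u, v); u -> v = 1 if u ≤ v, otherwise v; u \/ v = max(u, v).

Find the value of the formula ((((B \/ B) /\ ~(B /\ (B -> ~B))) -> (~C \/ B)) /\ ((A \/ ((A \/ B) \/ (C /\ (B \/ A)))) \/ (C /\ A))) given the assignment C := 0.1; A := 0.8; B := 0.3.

(B \/ B) = max(0.3, 0.3) = 0.3
~B: Gödel ¬ of 0.3 = 0 (operand ≠ 0)
(B -> ~B): 0.3 > 0, so result = 0
(B /\ (B -> ~B)) = min(0.3, 0) = 0
~(B /\ (B -> ~B)): Gödel ¬ of 0 = 1 (operand is 0)
((B \/ B) /\ ~(B /\ (B -> ~B))) = min(0.3, 1) = 0.3
~C: Gödel ¬ of 0.1 = 0 (operand ≠ 0)
(~C \/ B) = max(0, 0.3) = 0.3
(((B \/ B) /\ ~(B /\ (B -> ~B))) -> (~C \/ B)): 0.3 ≤ 0.3, so result = 1
(A \/ B) = max(0.8, 0.3) = 0.8
(B \/ A) = max(0.3, 0.8) = 0.8
(C /\ (B \/ A)) = min(0.1, 0.8) = 0.1
((A \/ B) \/ (C /\ (B \/ A))) = max(0.8, 0.1) = 0.8
(A \/ ((A \/ B) \/ (C /\ (B \/ A)))) = max(0.8, 0.8) = 0.8
(C /\ A) = min(0.1, 0.8) = 0.1
((A \/ ((A \/ B) \/ (C /\ (B \/ A)))) \/ (C /\ A)) = max(0.8, 0.1) = 0.8
((((B \/ B) /\ ~(B /\ (B -> ~B))) -> (~C \/ B)) /\ ((A \/ ((A \/ B) \/ (C /\ (B \/ A)))) \/ (C /\ A))) = min(1, 0.8) = 0.8

0.80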